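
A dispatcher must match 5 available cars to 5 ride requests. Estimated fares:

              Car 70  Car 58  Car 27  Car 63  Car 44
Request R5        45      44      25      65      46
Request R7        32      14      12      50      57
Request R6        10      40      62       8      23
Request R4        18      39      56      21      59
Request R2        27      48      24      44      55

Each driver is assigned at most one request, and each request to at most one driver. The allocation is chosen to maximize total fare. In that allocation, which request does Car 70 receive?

Car 70 receives Request R7.

Optimal: Car 70→Request R7 ($32), Car 58→Request R2 ($48), Car 27→Request R6 ($62), Car 63→Request R5 ($65), Car 44→Request R4 ($59) — total 32+48+62+65+59 = $266.
Next-best assignment: Car 70→Request R5, Car 58→Request R2, Car 27→Request R6, Car 63→Request R7, Car 44→Request R4 = $264.
Checked against all permutations: $266 is optimal.
Car 70's own top request is Request R5 ($45), but forcing Car 70→Request R5 and reassigning the rest optimally gives only $264 — worse by 2.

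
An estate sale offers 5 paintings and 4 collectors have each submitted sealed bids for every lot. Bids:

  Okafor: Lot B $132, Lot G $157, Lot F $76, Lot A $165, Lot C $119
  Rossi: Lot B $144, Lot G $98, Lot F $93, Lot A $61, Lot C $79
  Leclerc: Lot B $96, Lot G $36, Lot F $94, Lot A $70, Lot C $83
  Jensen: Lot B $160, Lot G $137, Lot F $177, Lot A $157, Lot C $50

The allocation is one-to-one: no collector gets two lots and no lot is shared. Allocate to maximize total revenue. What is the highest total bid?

Maximum total: $569

Optimal: Okafor→Lot A ($165), Rossi→Lot B ($144), Leclerc→Lot C ($83), Jensen→Lot F ($177) — total 165+144+83+177 = $569.
Column-greedy (each lot in turn goes to its best remaining collector) gives $472, worse by 97.
Next-best assignment: Okafor→Lot G, Rossi→Lot B, Leclerc→Lot C, Jensen→Lot F = $561.
Checked against all permutations: $569 is optimal.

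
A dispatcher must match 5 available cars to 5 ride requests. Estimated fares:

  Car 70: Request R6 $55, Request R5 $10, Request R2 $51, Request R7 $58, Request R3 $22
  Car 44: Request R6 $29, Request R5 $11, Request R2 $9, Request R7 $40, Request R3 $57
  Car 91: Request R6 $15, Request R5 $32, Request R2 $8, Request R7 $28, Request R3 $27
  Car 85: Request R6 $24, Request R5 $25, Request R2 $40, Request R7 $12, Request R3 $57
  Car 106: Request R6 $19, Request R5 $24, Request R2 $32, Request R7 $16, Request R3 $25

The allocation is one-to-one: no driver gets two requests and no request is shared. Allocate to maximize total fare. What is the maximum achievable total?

Treat this as an assignment problem: match each driver to one request.
Optimal: Car 70→Request R6 ($55), Car 44→Request R7 ($40), Car 91→Request R5 ($32), Car 85→Request R3 ($57), Car 106→Request R2 ($32) — total 55+40+32+57+32 = $216.
Column-greedy (each request in turn goes to its best remaining driver) gives $192, worse by 24.
Next-best assignment: Car 70→Request R7, Car 44→Request R6, Car 91→Request R5, Car 85→Request R3, Car 106→Request R2 = $208.

Max total: $216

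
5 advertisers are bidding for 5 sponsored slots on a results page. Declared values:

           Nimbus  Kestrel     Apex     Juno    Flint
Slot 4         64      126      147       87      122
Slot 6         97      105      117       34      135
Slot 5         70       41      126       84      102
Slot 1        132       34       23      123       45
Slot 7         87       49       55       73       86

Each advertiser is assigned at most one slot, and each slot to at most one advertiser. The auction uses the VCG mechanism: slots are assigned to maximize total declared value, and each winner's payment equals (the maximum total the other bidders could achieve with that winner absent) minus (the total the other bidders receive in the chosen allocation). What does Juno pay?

Efficient allocation: Nimbus→Slot 7 ($87), Kestrel→Slot 4 ($126), Apex→Slot 5 ($126), Juno→Slot 1 ($123), Flint→Slot 6 ($135); total welfare W = $597.
Juno receives Slot 1 at value $123, so the others get W − 123 = $474.
Without Juno: best allocation of the remaining 4 bidders over all 5 slots is Nimbus→Slot 1 ($132), Kestrel→Slot 4 ($126), Apex→Slot 5 ($126), Flint→Slot 6 ($135), total $519.
VCG payment = (others' best without Juno) − (others' welfare with Juno) = 519 − 474 = $45.

Juno pays $45.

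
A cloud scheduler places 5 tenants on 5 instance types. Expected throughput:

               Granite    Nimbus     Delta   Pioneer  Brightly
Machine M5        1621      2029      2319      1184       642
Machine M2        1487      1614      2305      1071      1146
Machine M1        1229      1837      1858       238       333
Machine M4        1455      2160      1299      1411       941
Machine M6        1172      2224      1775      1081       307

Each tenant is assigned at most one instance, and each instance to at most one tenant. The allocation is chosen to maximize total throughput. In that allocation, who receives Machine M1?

Optimal: Granite→Machine M1 (1229 ops/s), Nimbus→Machine M6 (2224 ops/s), Delta→Machine M5 (2319 ops/s), Pioneer→Machine M4 (1411 ops/s), Brightly→Machine M2 (1146 ops/s) — total 1229+2224+2319+1411+1146 = 8329 ops/s.
Row-greedy (each tenant in turn takes its best remaining instance) gives 7894 ops/s, worse by 435.
Granite's own top instance is Machine M5 (1621 ops/s), but forcing Granite→Machine M5 and reassigning the rest optimally gives only 8260 ops/s — worse by 69.

Granite receives Machine M1.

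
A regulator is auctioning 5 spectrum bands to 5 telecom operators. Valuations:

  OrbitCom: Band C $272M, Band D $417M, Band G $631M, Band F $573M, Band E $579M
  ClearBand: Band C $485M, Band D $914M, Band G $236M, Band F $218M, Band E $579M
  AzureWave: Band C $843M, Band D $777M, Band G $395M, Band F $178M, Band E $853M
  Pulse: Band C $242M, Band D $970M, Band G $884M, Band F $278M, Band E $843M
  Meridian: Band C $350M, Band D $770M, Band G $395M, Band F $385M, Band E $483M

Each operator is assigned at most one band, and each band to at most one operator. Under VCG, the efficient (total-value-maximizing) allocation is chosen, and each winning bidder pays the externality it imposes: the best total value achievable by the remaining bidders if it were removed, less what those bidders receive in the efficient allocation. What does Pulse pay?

Pulse pays $58M.

Efficient allocation: OrbitCom→Band F ($573M), ClearBand→Band D ($914M), AzureWave→Band C ($843M), Pulse→Band G ($884M), Meridian→Band E ($483M); total welfare W = $3697M.
Pulse receives Band G at value $884M, so the others get W − 884 = $2813M.
Without Pulse: best allocation of the remaining 4 bidders over all 5 bands is OrbitCom→Band G ($631M), ClearBand→Band D ($914M), AzureWave→Band C ($843M), Meridian→Band E ($483M), total $2871M.
VCG payment = (others' best without Pulse) − (others' welfare with Pulse) = 2871 − 2813 = $58M.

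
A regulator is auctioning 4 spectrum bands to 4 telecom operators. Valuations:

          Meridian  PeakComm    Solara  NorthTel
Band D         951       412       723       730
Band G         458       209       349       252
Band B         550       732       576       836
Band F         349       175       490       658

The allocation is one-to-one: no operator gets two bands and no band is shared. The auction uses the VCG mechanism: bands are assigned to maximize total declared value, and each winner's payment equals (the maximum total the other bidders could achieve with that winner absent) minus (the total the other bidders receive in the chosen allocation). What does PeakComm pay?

Efficient allocation: Meridian→Band D ($951M), PeakComm→Band B ($732M), Solara→Band G ($349M), NorthTel→Band F ($658M); total welfare W = $2690M.
PeakComm receives Band B at value $732M, so the others get W − 732 = $1958M.
Without PeakComm: best allocation of the remaining 3 bidders over all 4 bands is Meridian→Band D ($951M), Solara→Band F ($490M), NorthTel→Band B ($836M), total $2277M.
VCG payment = (others' best without PeakComm) − (others' welfare with PeakComm) = 2277 − 1958 = $319M.

PeakComm pays $319M.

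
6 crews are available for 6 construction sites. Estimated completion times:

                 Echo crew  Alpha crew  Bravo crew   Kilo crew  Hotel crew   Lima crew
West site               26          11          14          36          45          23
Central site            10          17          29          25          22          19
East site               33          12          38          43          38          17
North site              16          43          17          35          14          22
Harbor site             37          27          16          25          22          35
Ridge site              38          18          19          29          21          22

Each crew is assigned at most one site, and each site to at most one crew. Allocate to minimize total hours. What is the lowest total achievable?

Minimum total: 96 hours

This is a one-to-one assignment (minimum-cost bipartite matching).
Optimal: Echo crew→Central site (10 hours), Alpha crew→West site (11 hours), Bravo crew→Ridge site (19 hours), Kilo crew→Harbor site (25 hours), Hotel crew→North site (14 hours), Lima crew→East site (17 hours) — total 10+11+19+25+14+17 = 96 hours.
Column-greedy (each site in turn goes to its cheapest remaining crew) gives 97 hours, worse by 1.
Next-best assignment: Echo crew→Central site, Alpha crew→West site, Bravo crew→Harbor site, Kilo crew→Ridge site, Hotel crew→North site, Lima crew→East site = 97 hours.
Swapping Alpha crew↔Bravo crew (Alpha crew→Ridge site 18 hours, Bravo crew→West site 14 hours) adds 2.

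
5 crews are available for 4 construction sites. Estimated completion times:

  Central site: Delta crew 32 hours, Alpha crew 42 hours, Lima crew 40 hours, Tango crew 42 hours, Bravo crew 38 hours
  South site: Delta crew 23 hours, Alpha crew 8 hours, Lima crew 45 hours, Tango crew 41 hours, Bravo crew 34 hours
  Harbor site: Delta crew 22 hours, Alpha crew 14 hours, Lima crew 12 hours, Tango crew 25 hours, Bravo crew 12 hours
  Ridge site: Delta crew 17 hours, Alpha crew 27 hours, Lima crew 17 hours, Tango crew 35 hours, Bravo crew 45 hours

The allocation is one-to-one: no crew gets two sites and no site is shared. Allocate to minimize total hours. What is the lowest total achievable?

Optimal: Delta crew→Central site (32 hours), Alpha crew→South site (8 hours), Bravo crew→Harbor site (12 hours), Lima crew→Ridge site (17 hours) — total 32+8+12+17 = 69 hours.
Row-greedy (each crew in turn takes its cheapest remaining site) gives 79 hours, worse by 10.
Checked against all permutations: 69 hours is optimal.

Min total: 69 hours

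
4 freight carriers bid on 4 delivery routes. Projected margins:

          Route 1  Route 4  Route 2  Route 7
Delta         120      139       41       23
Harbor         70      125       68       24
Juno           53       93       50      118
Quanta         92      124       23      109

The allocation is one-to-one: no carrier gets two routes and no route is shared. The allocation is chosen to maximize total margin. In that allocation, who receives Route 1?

Delta receives Route 1.

This is a one-to-one assignment (maximum-weight bipartite matching).
Optimal: Delta→Route 1 ($120k), Harbor→Route 2 ($68k), Juno→Route 7 ($118k), Quanta→Route 4 ($124k) — total 120+68+118+124 = $430k.
Max-entry greedy (repeatedly take the single best remaining cell) gives $417k, worse by 13.
No other one-to-one assignment exceeds $430k.
Delta's own top route is Route 4 ($139k), but forcing Delta→Route 4 and reassigning the rest optimally gives only $417k — worse by 13.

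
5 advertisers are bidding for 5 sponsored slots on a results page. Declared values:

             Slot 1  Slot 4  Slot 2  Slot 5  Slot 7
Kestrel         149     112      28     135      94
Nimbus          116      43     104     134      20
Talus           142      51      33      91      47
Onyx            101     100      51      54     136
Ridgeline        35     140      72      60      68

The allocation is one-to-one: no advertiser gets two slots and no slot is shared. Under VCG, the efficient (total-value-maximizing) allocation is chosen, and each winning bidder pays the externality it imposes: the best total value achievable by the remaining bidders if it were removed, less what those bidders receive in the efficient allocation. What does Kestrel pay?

Efficient allocation: Kestrel→Slot 5 ($135), Nimbus→Slot 2 ($104), Talus→Slot 1 ($142), Onyx→Slot 7 ($136), Ridgeline→Slot 4 ($140); total welfare W = $657.
Kestrel receives Slot 5 at value $135, so the others get W − 135 = $522.
Without Kestrel: best allocation of the remaining 4 bidders over all 5 slots is Nimbus→Slot 5 ($134), Talus→Slot 1 ($142), Onyx→Slot 7 ($136), Ridgeline→Slot 4 ($140), total $552.
VCG payment = (others' best without Kestrel) − (others' welfare with Kestrel) = 552 − 522 = $30.

Kestrel pays $30.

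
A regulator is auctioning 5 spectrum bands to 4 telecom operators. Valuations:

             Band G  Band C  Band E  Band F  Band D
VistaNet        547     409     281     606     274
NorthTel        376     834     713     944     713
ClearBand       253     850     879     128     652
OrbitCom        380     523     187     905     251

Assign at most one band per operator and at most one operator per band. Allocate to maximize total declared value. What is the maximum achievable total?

Maximum total: $3165M

Treat this as an assignment problem: match each operator to one band.
Optimal: VistaNet→Band G ($547M), NorthTel→Band C ($834M), ClearBand→Band E ($879M), OrbitCom→Band F ($905M) — total 547+834+879+905 = $3165M.
Column-greedy (each band in turn goes to its best remaining operator) gives $3015M, worse by 150.
Next-best assignment: VistaNet→Band G, NorthTel→Band D, ClearBand→Band E, OrbitCom→Band F = $3044M.
Swapping OrbitCom↔NorthTel (OrbitCom→Band C $523M, NorthTel→Band F $944M) loses 272.
No other one-to-one assignment exceeds $3165M.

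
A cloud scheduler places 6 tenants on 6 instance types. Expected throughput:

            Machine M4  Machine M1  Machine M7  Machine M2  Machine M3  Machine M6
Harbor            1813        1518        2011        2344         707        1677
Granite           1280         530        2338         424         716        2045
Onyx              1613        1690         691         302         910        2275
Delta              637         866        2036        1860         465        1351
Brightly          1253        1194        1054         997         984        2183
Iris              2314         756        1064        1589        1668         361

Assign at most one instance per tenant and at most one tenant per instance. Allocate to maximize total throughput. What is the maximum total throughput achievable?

Optimal: Harbor→Machine M4 (1813 ops/s), Granite→Machine M7 (2338 ops/s), Onyx→Machine M1 (1690 ops/s), Delta→Machine M2 (1860 ops/s), Brightly→Machine M6 (2183 ops/s), Iris→Machine M3 (1668 ops/s) — total 1813+2338+1690+1860+2183+1668 = 11552 ops/s.
Row-greedy (each tenant in turn takes its best remaining instance) gives 10744 ops/s, worse by 808.
Next-best assignment: Harbor→Machine M2, Granite→Machine M6, Onyx→Machine M1, Delta→Machine M7, Brightly→Machine M3, Iris→Machine M4 = 11413 ops/s.

Max total: 11552 ops/s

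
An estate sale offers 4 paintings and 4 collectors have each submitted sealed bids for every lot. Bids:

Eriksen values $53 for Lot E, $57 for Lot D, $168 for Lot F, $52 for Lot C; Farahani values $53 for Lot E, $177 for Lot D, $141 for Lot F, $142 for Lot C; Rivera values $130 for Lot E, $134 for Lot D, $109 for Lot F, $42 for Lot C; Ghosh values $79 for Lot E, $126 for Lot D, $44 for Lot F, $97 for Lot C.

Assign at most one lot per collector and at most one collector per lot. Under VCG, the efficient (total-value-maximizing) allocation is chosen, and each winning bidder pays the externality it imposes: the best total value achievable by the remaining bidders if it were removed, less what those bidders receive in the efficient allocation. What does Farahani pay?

Farahani pays $29.

Efficient allocation: Eriksen→Lot F ($168), Farahani→Lot D ($177), Rivera→Lot E ($130), Ghosh→Lot C ($97); total welfare W = $572.
Farahani receives Lot D at value $177, so the others get W − 177 = $395.
Without Farahani: best allocation of the remaining 3 bidders over all 4 lots is Eriksen→Lot F ($168), Rivera→Lot E ($130), Ghosh→Lot D ($126), total $424.
VCG payment = (others' best without Farahani) − (others' welfare with Farahani) = 424 − 395 = $29.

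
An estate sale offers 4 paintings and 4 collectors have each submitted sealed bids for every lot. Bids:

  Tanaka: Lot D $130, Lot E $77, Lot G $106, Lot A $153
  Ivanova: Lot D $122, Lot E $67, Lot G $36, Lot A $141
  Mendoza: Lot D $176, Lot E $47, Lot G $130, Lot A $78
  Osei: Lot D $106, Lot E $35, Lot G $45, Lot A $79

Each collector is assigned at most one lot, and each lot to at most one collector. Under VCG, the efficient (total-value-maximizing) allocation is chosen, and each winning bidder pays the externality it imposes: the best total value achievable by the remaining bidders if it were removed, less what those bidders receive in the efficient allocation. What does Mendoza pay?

Mendoza pays $71.

Efficient allocation: Tanaka→Lot G ($106), Ivanova→Lot A ($141), Mendoza→Lot D ($176), Osei→Lot E ($35); total welfare W = $458.
Mendoza receives Lot D at value $176, so the others get W − 176 = $282.
Without Mendoza: best allocation of the remaining 3 bidders over all 4 lots is Tanaka→Lot G ($106), Ivanova→Lot A ($141), Osei→Lot D ($106), total $353.
VCG payment = (others' best without Mendoza) − (others' welfare with Mendoza) = 353 − 282 = $71.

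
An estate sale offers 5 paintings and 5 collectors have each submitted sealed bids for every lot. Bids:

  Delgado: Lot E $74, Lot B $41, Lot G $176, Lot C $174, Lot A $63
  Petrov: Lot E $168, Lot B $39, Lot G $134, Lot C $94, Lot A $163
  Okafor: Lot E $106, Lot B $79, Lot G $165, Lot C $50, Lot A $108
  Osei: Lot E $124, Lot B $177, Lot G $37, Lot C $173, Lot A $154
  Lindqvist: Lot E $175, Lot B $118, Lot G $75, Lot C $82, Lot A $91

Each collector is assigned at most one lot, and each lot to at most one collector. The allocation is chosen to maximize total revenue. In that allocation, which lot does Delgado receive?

This is a one-to-one assignment (maximum-weight bipartite matching).
Optimal: Delgado→Lot C ($174), Petrov→Lot A ($163), Okafor→Lot G ($165), Osei→Lot B ($177), Lindqvist→Lot E ($175) — total 174+163+165+177+175 = $854.
Row-greedy (each collector in turn takes its best remaining lot) gives $711, worse by 143.
Delgado's own top lot is Lot G ($176), but forcing Delgado→Lot G and reassigning the rest optimally gives only $766 — worse by 88.

Delgado receives Lot C.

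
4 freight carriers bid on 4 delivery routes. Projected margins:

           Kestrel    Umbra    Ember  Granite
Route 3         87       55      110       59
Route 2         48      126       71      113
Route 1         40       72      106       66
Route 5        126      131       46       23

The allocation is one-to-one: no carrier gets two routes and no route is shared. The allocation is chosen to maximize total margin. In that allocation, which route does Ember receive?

Optimal: Kestrel→Route 3 ($87k), Umbra→Route 5 ($131k), Ember→Route 1 ($106k), Granite→Route 2 ($113k) — total 87+131+106+113 = $437k.
Max-entry greedy (repeatedly take the single best remaining cell) gives $394k, worse by 43.
Next-best assignment: Kestrel→Route 5, Umbra→Route 2, Ember→Route 3, Granite→Route 1 = $428k.
Ember's own top route is Route 3 ($110k), but forcing Ember→Route 3 and reassigning the rest optimally gives only $428k — worse by 9.

Ember receives Route 1.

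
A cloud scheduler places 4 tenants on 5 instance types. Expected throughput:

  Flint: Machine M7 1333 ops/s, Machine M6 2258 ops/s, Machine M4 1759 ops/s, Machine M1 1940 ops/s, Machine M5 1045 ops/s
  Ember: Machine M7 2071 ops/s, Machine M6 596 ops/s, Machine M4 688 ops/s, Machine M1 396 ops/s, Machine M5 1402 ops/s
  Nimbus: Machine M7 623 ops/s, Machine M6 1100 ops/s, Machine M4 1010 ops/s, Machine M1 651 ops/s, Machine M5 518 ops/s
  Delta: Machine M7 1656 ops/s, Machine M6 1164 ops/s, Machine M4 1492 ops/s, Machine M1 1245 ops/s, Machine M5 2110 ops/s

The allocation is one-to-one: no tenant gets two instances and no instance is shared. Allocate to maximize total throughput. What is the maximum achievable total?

Max total: 7449 ops/s

Optimal: Flint→Machine M6 (2258 ops/s), Ember→Machine M7 (2071 ops/s), Nimbus→Machine M4 (1010 ops/s), Delta→Machine M5 (2110 ops/s) — total 2258+2071+1010+2110 = 7449 ops/s.
Every other assignment is strictly worse.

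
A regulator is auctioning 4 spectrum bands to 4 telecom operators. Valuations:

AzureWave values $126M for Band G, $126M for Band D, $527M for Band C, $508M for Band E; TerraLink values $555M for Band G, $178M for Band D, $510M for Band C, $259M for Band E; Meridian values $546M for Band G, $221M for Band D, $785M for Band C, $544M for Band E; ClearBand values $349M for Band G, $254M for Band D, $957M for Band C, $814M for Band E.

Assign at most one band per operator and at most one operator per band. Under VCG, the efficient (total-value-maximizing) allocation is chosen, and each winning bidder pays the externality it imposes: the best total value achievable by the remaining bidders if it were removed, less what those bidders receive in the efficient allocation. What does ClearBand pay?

ClearBand pays $382M.

Efficient allocation: AzureWave→Band D ($126M), TerraLink→Band G ($555M), Meridian→Band C ($785M), ClearBand→Band E ($814M); total welfare W = $2280M.
ClearBand receives Band E at value $814M, so the others get W − 814 = $1466M.
Without ClearBand: best allocation of the remaining 3 bidders over all 4 bands is AzureWave→Band E ($508M), TerraLink→Band G ($555M), Meridian→Band C ($785M), total $1848M.
VCG payment = (others' best without ClearBand) − (others' welfare with ClearBand) = 1848 − 1466 = $382M.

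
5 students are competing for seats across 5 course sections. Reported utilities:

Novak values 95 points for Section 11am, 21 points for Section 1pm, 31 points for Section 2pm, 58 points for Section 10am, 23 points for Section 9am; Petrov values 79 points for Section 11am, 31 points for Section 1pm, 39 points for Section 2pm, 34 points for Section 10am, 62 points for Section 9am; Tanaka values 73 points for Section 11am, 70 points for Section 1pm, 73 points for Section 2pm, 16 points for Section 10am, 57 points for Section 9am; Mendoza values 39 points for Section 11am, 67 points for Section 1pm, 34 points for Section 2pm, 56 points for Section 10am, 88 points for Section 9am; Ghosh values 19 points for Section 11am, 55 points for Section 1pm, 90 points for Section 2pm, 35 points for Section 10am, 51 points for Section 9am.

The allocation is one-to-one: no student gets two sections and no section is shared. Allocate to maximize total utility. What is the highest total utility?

Maximum total: 385 points

Optimal: Novak→Section 10am (58 points), Petrov→Section 11am (79 points), Tanaka→Section 1pm (70 points), Mendoza→Section 9am (88 points), Ghosh→Section 2pm (90 points) — total 58+79+70+88+90 = 385 points.
Row-greedy (each student in turn takes its best remaining section) gives 332 points, worse by 53.
Next-best assignment: Novak→Section 11am, Petrov→Section 10am, Tanaka→Section 1pm, Mendoza→Section 9am, Ghosh→Section 2pm = 377 points.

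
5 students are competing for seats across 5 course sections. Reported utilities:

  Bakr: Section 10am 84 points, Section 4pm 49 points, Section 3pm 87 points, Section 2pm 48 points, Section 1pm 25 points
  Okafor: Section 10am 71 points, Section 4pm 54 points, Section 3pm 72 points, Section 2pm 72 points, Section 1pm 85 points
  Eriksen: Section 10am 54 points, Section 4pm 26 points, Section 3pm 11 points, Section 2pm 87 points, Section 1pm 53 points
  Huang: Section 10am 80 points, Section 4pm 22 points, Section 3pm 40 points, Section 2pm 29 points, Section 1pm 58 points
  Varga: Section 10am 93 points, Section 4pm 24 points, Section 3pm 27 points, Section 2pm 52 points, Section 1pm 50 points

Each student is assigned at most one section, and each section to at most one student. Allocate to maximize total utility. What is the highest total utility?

Max total: 379 points

Optimal: Bakr→Section 3pm (87 points), Okafor→Section 4pm (54 points), Eriksen→Section 2pm (87 points), Huang→Section 1pm (58 points), Varga→Section 10am (93 points) — total 87+54+87+58+93 = 379 points.
Row-greedy (each student in turn takes its best remaining section) gives 363 points, worse by 16.
Swapping Varga↔Bakr (Varga→Section 3pm 27 points, Bakr→Section 10am 84 points) loses 69.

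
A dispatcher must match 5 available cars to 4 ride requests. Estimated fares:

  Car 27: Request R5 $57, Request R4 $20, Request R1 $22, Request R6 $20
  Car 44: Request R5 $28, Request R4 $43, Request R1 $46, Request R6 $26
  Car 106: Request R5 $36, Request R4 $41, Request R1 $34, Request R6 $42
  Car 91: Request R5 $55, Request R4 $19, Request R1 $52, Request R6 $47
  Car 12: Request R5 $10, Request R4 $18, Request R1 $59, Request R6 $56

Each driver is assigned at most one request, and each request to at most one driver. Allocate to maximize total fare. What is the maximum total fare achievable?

Max total: $208

This is a one-to-one assignment (maximum-weight bipartite matching).
Optimal: Car 27→Request R5 ($57), Car 44→Request R4 ($43), Car 91→Request R1 ($52), Car 12→Request R6 ($56) — total 57+43+52+56 = $208.
Row-greedy (each driver in turn takes its best remaining request) gives $164, worse by 44.
Next-best assignment: Car 27→Request R5, Car 44→Request R4, Car 12→Request R1, Car 91→Request R6 = $206.
Swapping Car 27↔Car 91 (Car 27→Request R1 $22, Car 91→Request R5 $55) loses 32.
No other one-to-one assignment exceeds $208.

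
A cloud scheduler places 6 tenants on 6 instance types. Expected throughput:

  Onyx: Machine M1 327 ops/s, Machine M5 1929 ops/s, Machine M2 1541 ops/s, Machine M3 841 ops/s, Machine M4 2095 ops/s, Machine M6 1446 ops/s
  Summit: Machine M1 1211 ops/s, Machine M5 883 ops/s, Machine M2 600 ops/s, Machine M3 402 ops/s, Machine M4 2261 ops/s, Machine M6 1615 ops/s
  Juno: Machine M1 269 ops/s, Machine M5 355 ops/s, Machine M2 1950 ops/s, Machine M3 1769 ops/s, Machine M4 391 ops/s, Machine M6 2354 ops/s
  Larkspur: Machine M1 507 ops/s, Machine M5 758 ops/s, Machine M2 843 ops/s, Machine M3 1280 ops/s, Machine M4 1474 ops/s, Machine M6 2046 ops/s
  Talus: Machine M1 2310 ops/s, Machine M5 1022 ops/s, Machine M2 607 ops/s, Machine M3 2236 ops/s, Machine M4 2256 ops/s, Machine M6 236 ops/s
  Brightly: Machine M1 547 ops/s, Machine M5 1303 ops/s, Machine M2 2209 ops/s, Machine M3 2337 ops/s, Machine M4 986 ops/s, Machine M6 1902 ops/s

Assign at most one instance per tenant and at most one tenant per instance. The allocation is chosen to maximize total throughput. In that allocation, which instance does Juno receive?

Optimal: Onyx→Machine M5 (1929 ops/s), Summit→Machine M4 (2261 ops/s), Juno→Machine M2 (1950 ops/s), Larkspur→Machine M6 (2046 ops/s), Talus→Machine M1 (2310 ops/s), Brightly→Machine M3 (2337 ops/s) — total 1929+2261+1950+2046+2310+2337 = 12833 ops/s.
Row-greedy (each tenant in turn takes its best remaining instance) gives 10553 ops/s, worse by 2280.
Juno's own top instance is Machine M6 (2354 ops/s), but forcing Juno→Machine M6 and reassigning the rest optimally gives only 12343 ops/s — worse by 490.

Juno receives Machine M2.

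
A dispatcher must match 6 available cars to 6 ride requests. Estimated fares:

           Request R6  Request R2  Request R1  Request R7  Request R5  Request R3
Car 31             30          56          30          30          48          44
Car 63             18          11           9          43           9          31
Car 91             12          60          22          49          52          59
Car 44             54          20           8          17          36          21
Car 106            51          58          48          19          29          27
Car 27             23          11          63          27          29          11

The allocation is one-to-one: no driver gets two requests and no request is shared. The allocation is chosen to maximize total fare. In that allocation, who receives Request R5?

This is the linear assignment problem.
Optimal: Car 31→Request R5 ($48), Car 63→Request R7 ($43), Car 91→Request R3 ($59), Car 44→Request R6 ($54), Car 106→Request R2 ($58), Car 27→Request R1 ($63) — total 48+43+59+54+58+63 = $325.
Column-greedy (each request in turn goes to its best remaining driver) gives $295, worse by 30.
Every other assignment is strictly worse.
Car 31's own top request is Request R2 ($56), but forcing Car 31→Request R2 and reassigning the rest optimally gives only $308 — worse by 17.

Car 31 receives Request R5.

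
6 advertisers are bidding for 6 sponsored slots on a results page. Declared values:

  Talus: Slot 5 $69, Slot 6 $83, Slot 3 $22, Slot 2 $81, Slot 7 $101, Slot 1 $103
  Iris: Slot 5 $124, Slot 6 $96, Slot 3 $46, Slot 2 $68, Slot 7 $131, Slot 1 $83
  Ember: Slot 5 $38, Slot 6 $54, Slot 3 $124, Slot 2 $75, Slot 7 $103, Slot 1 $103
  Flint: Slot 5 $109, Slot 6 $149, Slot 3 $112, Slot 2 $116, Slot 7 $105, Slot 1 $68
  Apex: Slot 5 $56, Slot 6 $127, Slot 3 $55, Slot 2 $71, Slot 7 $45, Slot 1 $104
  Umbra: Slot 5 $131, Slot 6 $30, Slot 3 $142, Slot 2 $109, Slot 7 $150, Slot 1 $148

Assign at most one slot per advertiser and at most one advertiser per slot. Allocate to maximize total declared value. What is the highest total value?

Optimal: Talus→Slot 1 ($103), Iris→Slot 5 ($124), Ember→Slot 3 ($124), Flint→Slot 2 ($116), Apex→Slot 6 ($127), Umbra→Slot 7 ($150) — total 103+124+124+116+127+150 = $744.
Row-greedy (each advertiser in turn takes its best remaining slot) gives $709, worse by 35.
Next-best assignment: Talus→Slot 7, Iris→Slot 5, Ember→Slot 3, Flint→Slot 2, Apex→Slot 6, Umbra→Slot 1 = $740.
Checked against all permutations: $744 is optimal.

Max total: $744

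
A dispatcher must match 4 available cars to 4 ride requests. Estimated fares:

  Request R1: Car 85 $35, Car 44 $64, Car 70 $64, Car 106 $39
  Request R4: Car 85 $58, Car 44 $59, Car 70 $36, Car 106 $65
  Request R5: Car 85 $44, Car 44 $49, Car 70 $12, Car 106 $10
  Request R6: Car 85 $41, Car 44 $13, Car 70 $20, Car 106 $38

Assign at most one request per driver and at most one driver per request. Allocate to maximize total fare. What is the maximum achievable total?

This is a one-to-one assignment (maximum-weight bipartite matching).
Optimal: Car 85→Request R6 ($41), Car 44→Request R5 ($49), Car 70→Request R1 ($64), Car 106→Request R4 ($65) — total 41+49+64+65 = $219.
Column-greedy (each request in turn goes to its best remaining driver) gives $193, worse by 26.
Next-best assignment: Car 85→Request R4, Car 44→Request R5, Car 70→Request R1, Car 106→Request R6 = $209.
Swapping Car 85↔Car 44 (Car 85→Request R5 $44, Car 44→Request R6 $13) loses 33.

Max total: $219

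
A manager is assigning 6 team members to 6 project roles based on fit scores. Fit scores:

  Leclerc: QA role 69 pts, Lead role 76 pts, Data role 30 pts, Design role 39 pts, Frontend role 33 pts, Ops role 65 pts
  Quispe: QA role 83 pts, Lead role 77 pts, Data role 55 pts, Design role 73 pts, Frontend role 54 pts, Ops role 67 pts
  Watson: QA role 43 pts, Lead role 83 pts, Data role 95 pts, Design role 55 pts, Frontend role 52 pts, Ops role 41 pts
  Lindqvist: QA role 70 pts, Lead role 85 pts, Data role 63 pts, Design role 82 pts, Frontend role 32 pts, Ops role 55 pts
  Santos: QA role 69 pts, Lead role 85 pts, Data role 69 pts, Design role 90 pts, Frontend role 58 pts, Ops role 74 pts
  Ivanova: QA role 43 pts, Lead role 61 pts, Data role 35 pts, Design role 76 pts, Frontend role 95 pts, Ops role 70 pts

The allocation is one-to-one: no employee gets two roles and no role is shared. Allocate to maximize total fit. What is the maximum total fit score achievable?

Optimal: Leclerc→Ops role (65 pts), Quispe→QA role (83 pts), Watson→Data role (95 pts), Lindqvist→Lead role (85 pts), Santos→Design role (90 pts), Ivanova→Frontend role (95 pts) — total 65+83+95+85+90+95 = 513 pts.
Row-greedy (each employee in turn takes its best remaining role) gives 505 pts, worse by 8.
Next-best assignment: Leclerc→Lead role, Quispe→QA role, Watson→Data role, Lindqvist→Design role, Santos→Ops role, Ivanova→Frontend role = 505 pts.

Maximum total: 513 pts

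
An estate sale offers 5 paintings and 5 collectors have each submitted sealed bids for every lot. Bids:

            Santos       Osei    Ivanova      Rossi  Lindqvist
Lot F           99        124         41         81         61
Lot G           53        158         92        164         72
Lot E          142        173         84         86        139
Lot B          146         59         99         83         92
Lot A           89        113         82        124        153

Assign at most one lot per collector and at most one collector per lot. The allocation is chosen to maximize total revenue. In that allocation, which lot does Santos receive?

Treat this as an assignment problem: match each collector to one lot.
Optimal: Santos→Lot F ($99), Osei→Lot E ($173), Ivanova→Lot B ($99), Rossi→Lot G ($164), Lindqvist→Lot A ($153) — total 99+173+99+164+153 = $688.
Column-greedy (each lot in turn goes to its best remaining collector) gives $682, worse by 6.
Santos's own top lot is Lot B ($146), but forcing Santos→Lot B and reassigning the rest optimally gives only $677 — worse by 11.

Santos receives Lot F.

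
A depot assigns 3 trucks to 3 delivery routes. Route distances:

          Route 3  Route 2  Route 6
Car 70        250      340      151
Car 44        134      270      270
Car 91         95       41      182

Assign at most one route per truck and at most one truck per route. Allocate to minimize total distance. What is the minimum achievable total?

Treat this as an assignment problem: match each truck to one route.
Optimal: Car 70→Route 6 (151 km), Car 44→Route 3 (134 km), Car 91→Route 2 (41 km) — total 151+134+41 = 326 km.
Column-greedy (each route in turn goes to its cheapest remaining truck) gives 516 km, worse by 190.
Checked against all permutations: 326 km is optimal.

Minimum total: 326 km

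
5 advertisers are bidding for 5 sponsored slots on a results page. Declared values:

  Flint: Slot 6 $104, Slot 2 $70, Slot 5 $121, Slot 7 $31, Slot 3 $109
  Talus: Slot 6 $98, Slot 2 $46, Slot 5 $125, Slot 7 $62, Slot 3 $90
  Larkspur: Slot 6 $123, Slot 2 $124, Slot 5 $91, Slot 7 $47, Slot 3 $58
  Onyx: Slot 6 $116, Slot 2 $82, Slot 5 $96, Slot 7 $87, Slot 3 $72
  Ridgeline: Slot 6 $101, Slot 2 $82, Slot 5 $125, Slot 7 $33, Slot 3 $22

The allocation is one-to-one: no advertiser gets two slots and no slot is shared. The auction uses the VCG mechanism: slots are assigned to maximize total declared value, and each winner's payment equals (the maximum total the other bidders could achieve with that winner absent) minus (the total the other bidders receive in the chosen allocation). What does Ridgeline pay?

Ridgeline pays $29.

Efficient allocation: Flint→Slot 3 ($109), Talus→Slot 5 ($125), Larkspur→Slot 2 ($124), Onyx→Slot 7 ($87), Ridgeline→Slot 6 ($101); total welfare W = $546.
Ridgeline receives Slot 6 at value $101, so the others get W − 101 = $445.
Without Ridgeline: best allocation of the remaining 4 bidders over all 5 slots is Flint→Slot 3 ($109), Talus→Slot 5 ($125), Larkspur→Slot 2 ($124), Onyx→Slot 6 ($116), total $474.
VCG payment = (others' best without Ridgeline) − (others' welfare with Ridgeline) = 474 − 445 = $29.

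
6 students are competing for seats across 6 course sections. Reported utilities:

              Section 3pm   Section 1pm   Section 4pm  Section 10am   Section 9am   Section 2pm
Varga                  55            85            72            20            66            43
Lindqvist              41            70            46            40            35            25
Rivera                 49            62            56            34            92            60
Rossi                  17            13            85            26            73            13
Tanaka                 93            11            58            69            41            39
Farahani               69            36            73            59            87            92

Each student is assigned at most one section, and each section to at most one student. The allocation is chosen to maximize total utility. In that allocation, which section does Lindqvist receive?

Lindqvist receives Section 10am.

Optimal: Varga→Section 1pm (85 points), Lindqvist→Section 10am (40 points), Rivera→Section 9am (92 points), Rossi→Section 4pm (85 points), Tanaka→Section 3pm (93 points), Farahani→Section 2pm (92 points) — total 85+40+92+85+93+92 = 487 points.
Row-greedy (each student in turn takes its best remaining section) gives 434 points, worse by 53.
Swapping Farahani↔Lindqvist (Farahani→Section 10am 59 points, Lindqvist→Section 2pm 25 points) loses 48.
Lindqvist's own top section is Section 1pm (70 points), but forcing Lindqvist→Section 1pm and reassigning the rest optimally gives only 463 points — worse by 24.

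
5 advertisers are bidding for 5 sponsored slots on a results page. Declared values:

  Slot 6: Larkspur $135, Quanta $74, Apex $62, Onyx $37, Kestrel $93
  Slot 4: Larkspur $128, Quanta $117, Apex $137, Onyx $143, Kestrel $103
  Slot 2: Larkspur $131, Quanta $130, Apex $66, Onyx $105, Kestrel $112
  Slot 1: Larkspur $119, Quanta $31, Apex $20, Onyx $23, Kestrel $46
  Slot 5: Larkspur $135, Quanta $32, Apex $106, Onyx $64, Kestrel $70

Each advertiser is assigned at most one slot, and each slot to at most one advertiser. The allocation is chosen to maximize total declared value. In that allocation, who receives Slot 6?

Kestrel receives Slot 6.

Treat this as an assignment problem: match each advertiser to one slot.
Optimal: Larkspur→Slot 1 ($119), Quanta→Slot 2 ($130), Apex→Slot 5 ($106), Onyx→Slot 4 ($143), Kestrel→Slot 6 ($93) — total 119+130+106+143+93 = $591.
Next-best assignment: Larkspur→Slot 6, Quanta→Slot 2, Apex→Slot 5, Onyx→Slot 4, Kestrel→Slot 1 = $560.
Kestrel's own top slot is Slot 2 ($112), but forcing Kestrel→Slot 2 and reassigning the rest optimally gives only $554 — worse by 37.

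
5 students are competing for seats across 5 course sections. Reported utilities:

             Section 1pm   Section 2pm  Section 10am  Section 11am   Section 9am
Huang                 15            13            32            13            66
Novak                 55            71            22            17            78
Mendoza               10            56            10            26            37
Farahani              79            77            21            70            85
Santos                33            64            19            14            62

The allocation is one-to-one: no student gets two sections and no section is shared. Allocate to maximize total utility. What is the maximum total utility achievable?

Max total: 279 points

Optimal: Huang→Section 10am (32 points), Novak→Section 9am (78 points), Mendoza→Section 11am (26 points), Farahani→Section 1pm (79 points), Santos→Section 2pm (64 points) — total 32+78+26+79+64 = 279 points.
Column-greedy (each section in turn goes to its best remaining student) gives 270 points, worse by 9.
Swapping Santos↔Huang (Santos→Section 10am 19 points, Huang→Section 2pm 13 points) loses 64.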